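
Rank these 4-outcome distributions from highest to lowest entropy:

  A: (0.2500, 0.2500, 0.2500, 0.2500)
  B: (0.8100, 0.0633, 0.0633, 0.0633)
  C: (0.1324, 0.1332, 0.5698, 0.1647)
A > C > B

Key insight: Entropy is maximized by uniform distributions and minimized by concentrated distributions.

- Uniform distributions have maximum entropy log₂(4) = 2.0000 bits
- The more "peaked" or concentrated a distribution, the lower its entropy

Entropies:
  H(A) = 2.0000 bits
  H(B) = 1.0026 bits
  H(C) = 1.6644 bits

Ranking: A > C > B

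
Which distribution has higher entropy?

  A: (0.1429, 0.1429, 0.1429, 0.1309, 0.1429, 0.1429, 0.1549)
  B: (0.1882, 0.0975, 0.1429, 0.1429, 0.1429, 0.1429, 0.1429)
A

Both distributions are close to uniform, making this a harder comparison.

H(A) = 2.8059 bits
H(B) = 2.7862 bits

The distribution closer to uniform has higher entropy.
Answer: A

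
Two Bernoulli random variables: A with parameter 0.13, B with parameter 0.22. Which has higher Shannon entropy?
B

For binary distributions, entropy is maximized at p=0.5 and decreases as p moves toward 0 or 1.

H(A) = H(0.13) = 0.5574 bits
H(B) = H(0.22) = 0.7602 bits

Distribution B (p=0.22) is closer to uniform (p=0.5), so it has higher entropy.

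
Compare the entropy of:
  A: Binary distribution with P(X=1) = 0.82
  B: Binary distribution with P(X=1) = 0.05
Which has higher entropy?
A

For binary distributions, entropy is maximized at p=0.5 and decreases as p moves toward 0 or 1.

H(A) = H(0.82) = 0.6801 bits
H(B) = H(0.05) = 0.2864 bits

Distribution A (p=0.82) is closer to uniform (p=0.5), so it has higher entropy.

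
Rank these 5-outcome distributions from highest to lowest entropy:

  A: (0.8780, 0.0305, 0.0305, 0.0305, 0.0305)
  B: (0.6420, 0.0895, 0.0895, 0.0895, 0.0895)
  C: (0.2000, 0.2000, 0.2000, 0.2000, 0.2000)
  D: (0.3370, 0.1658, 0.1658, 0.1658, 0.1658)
C > D > B > A

Key insight: Entropy is maximized by uniform distributions and minimized by concentrated distributions.

Entropies:
  H(A) = 0.7791 bits
  H(B) = 1.6570 bits
  H(C) = 2.3219 bits
  H(D) = 2.2479 bits

Ranking: C > D > B > A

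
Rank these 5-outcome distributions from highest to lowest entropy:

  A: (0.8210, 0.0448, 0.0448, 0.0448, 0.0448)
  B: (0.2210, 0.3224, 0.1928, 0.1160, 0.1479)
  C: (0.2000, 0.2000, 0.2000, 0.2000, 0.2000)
C > B > A

Key insight: Entropy is maximized by uniform distributions and minimized by concentrated distributions.

- Uniform distributions have maximum entropy log₂(5) = 2.3219 bits
- The more "peaked" or concentrated a distribution, the lower its entropy

Entropies:
  H(A) = 1.0359 bits
  H(B) = 2.2339 bits
  H(C) = 2.3219 bits

Ranking: C > B > A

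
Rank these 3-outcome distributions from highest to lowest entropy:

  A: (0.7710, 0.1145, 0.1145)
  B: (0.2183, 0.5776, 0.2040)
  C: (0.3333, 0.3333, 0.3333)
C > B > A

Key insight: Entropy is maximized by uniform distributions and minimized by concentrated distributions.

- Uniform distributions have maximum entropy log₂(3) = 1.5850 bits
- The more "peaked" or concentrated a distribution, the lower its entropy

Entropies:
  H(A) = 1.0053 bits
  H(B) = 1.4045 bits
  H(C) = 1.5850 bits

Ranking: C > B > A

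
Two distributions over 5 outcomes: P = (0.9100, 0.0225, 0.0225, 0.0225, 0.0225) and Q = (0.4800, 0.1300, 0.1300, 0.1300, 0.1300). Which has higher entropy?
Q

P is highly concentrated on one outcome (91%), making it nearly deterministic. Q spreads its mass more evenly (max 48%). The more spread-out distribution has higher entropy: H(P) ≈ 0.616 bits, H(Q) ≈ 2.039 bits.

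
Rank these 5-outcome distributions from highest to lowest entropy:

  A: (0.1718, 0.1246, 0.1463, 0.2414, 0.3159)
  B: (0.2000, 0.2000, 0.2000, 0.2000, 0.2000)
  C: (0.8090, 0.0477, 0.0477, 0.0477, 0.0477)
B > A > C

Key insight: Entropy is maximized by uniform distributions and minimized by concentrated distributions.

- Uniform distributions have maximum entropy log₂(5) = 2.3219 bits
- The more "peaked" or concentrated a distribution, the lower its entropy

Entropies:
  H(A) = 2.2368 bits
  H(B) = 2.3219 bits
  H(C) = 1.0856 bits

Ranking: B > A > C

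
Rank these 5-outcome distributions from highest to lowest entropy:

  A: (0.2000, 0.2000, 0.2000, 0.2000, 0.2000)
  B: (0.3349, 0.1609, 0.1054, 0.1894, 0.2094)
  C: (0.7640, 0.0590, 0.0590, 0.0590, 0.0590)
A > B > C

Key insight: Entropy is maximized by uniform distributions and minimized by concentrated distributions.

- Uniform distributions have maximum entropy log₂(5) = 2.3219 bits
- The more "peaked" or concentrated a distribution, the lower its entropy

Entropies:
  H(A) = 2.3219 bits
  H(B) = 2.2218 bits
  H(C) = 1.2603 bits

Ranking: A > B > C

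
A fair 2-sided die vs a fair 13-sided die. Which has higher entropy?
13-sided die

Both are uniform distributions; for uniform over n outcomes, H = log₂(n). H(2-sided) = log₂(2) = 1.000 bits and H(13-sided) = log₂(13) = 3.700 bits. More outcomes in a uniform distribution means higher entropy.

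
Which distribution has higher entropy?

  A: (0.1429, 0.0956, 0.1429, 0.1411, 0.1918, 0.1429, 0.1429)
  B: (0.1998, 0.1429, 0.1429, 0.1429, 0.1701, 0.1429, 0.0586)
A

Both distributions are close to uniform, making this a harder comparison.

H(A) = 2.7836 bits
H(B) = 2.7431 bits

The distribution closer to uniform has higher entropy.
Answer: A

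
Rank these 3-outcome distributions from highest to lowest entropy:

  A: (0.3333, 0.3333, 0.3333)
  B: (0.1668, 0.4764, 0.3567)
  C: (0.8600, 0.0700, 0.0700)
A > B > C

Key insight: Entropy is maximized by uniform distributions and minimized by concentrated distributions.

- Uniform distributions have maximum entropy log₂(3) = 1.5850 bits
- The more "peaked" or concentrated a distribution, the lower its entropy

Entropies:
  H(A) = 1.5850 bits
  H(B) = 1.4711 bits
  H(C) = 0.7242 bits

Ranking: A > B > C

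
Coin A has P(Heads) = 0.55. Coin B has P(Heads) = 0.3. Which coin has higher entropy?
A

For binary distributions, entropy is maximized at p=0.5 and decreases as p moves toward 0 or 1.

H(A) = H(0.55) = 0.9928 bits
H(B) = H(0.3) = 0.8813 bits

Distribution A (p=0.55) is closer to uniform (p=0.5), so it has higher entropy.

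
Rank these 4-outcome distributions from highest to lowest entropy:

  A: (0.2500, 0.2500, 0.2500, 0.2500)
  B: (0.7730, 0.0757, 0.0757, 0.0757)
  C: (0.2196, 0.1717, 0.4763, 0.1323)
A > C > B

Key insight: Entropy is maximized by uniform distributions and minimized by concentrated distributions.

- Uniform distributions have maximum entropy log₂(4) = 2.0000 bits
- The more "peaked" or concentrated a distribution, the lower its entropy

Entropies:
  H(A) = 2.0000 bits
  H(B) = 1.1325 bits
  H(C) = 1.8125 bits

Ranking: A > C > B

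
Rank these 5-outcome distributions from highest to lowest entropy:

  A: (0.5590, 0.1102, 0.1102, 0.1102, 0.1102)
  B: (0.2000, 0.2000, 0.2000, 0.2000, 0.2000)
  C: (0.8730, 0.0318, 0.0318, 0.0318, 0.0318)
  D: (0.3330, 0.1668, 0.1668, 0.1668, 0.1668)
B > D > A > C

Key insight: Entropy is maximized by uniform distributions and minimized by concentrated distributions.

Entropies:
  H(A) = 1.8719 bits
  H(B) = 2.3219 bits
  H(C) = 0.8032 bits
  H(D) = 2.2520 bits

Ranking: B > D > A > C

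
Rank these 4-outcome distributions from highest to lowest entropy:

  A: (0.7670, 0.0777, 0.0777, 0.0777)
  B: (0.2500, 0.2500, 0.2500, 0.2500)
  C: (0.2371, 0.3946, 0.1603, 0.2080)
B > C > A

Key insight: Entropy is maximized by uniform distributions and minimized by concentrated distributions.

- Uniform distributions have maximum entropy log₂(4) = 2.0000 bits
- The more "peaked" or concentrated a distribution, the lower its entropy

Entropies:
  H(A) = 1.1525 bits
  H(B) = 2.0000 bits
  H(C) = 1.9163 bits

Ranking: B > C > A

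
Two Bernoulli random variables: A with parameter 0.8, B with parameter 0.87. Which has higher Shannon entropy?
A

For binary distributions, entropy is maximized at p=0.5 and decreases as p moves toward 0 or 1.

H(A) = H(0.8) = 0.7219 bits
H(B) = H(0.87) = 0.5574 bits

Distribution A (p=0.8) is closer to uniform (p=0.5), so it has higher entropy.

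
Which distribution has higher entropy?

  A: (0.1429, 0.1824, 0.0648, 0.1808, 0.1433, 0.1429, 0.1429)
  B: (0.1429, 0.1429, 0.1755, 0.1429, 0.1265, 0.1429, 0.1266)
B

Both distributions are close to uniform, making this a harder comparison.

H(A) = 2.7547 bits
H(B) = 2.7996 bits

The distribution closer to uniform has higher entropy.
Answer: B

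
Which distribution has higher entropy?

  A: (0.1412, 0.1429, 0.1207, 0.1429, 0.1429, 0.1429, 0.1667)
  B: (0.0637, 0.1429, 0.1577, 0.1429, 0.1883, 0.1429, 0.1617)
A

Both distributions are close to uniform, making this a harder comparison.

H(A) = 2.8020 bits
H(B) = 2.7551 bits

The distribution closer to uniform has higher entropy.
Answer: A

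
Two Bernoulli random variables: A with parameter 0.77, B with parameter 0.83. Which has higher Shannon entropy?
A

For binary distributions, entropy is maximized at p=0.5 and decreases as p moves toward 0 or 1.

H(A) = H(0.77) = 0.7780 bits
H(B) = H(0.83) = 0.6577 bits

Distribution A (p=0.77) is closer to uniform (p=0.5), so it has higher entropy.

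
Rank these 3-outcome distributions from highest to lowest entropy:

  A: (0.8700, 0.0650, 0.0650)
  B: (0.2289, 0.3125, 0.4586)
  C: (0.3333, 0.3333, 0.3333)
C > B > A

Key insight: Entropy is maximized by uniform distributions and minimized by concentrated distributions.

- Uniform distributions have maximum entropy log₂(3) = 1.5850 bits
- The more "peaked" or concentrated a distribution, the lower its entropy

Entropies:
  H(A) = 0.6874 bits
  H(B) = 1.5271 bits
  H(C) = 1.5850 bits

Ranking: C > B > A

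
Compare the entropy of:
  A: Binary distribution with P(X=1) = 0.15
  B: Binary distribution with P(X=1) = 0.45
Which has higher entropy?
B

For binary distributions, entropy is maximized at p=0.5 and decreases as p moves toward 0 or 1.

H(A) = H(0.15) = 0.6098 bits
H(B) = H(0.45) = 0.9928 bits

Distribution B (p=0.45) is closer to uniform (p=0.5), so it has higher entropy.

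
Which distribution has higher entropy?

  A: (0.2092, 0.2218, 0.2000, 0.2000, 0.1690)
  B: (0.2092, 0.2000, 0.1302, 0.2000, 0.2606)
A

Both distributions are close to uniform, making this a harder comparison.

H(A) = 2.3163 bits
H(B) = 2.2895 bits

The distribution closer to uniform has higher entropy.
Answer: A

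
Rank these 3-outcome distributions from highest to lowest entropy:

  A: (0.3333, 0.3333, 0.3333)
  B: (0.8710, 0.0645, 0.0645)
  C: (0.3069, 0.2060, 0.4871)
A > C > B

Key insight: Entropy is maximized by uniform distributions and minimized by concentrated distributions.

- Uniform distributions have maximum entropy log₂(3) = 1.5850 bits
- The more "peaked" or concentrated a distribution, the lower its entropy

Entropies:
  H(A) = 1.5850 bits
  H(B) = 0.6837 bits
  H(C) = 1.4980 bits

Ranking: A > C > B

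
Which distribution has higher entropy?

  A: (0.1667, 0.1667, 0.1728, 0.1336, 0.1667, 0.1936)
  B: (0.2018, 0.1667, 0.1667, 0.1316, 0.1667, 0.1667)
A

Both distributions are close to uniform, making this a harder comparison.

H(A) = 2.5767 bits
H(B) = 2.5742 bits

The distribution closer to uniform has higher entropy.
Answer: A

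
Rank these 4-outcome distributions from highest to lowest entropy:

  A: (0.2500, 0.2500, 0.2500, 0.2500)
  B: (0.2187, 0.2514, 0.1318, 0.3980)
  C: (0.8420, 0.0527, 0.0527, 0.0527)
A > B > C

Key insight: Entropy is maximized by uniform distributions and minimized by concentrated distributions.

- Uniform distributions have maximum entropy log₂(4) = 2.0000 bits
- The more "peaked" or concentrated a distribution, the lower its entropy

Entropies:
  H(A) = 2.0000 bits
  H(B) = 1.8948 bits
  H(C) = 0.8799 bits

Ranking: A > B > C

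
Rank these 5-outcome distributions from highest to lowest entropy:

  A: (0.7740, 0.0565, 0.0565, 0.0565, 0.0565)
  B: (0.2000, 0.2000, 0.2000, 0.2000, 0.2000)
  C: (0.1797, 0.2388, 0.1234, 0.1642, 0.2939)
B > C > A

Key insight: Entropy is maximized by uniform distributions and minimized by concentrated distributions.

- Uniform distributions have maximum entropy log₂(5) = 2.3219 bits
- The more "peaked" or concentrated a distribution, the lower its entropy

Entropies:
  H(A) = 1.2230 bits
  H(B) = 2.3219 bits
  H(C) = 2.2581 bits

Ranking: B > C > A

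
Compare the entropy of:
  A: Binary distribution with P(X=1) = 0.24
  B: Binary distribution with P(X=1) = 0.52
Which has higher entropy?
B

For binary distributions, entropy is maximized at p=0.5 and decreases as p moves toward 0 or 1.

H(A) = H(0.24) = 0.7950 bits
H(B) = H(0.52) = 0.9988 bits

Distribution B (p=0.52) is closer to uniform (p=0.5), so it has higher entropy.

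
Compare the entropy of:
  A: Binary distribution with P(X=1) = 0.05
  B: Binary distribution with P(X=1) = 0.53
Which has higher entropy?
B

For binary distributions, entropy is maximized at p=0.5 and decreases as p moves toward 0 or 1.

H(A) = H(0.05) = 0.2864 bits
H(B) = H(0.53) = 0.9974 bits

Distribution B (p=0.53) is closer to uniform (p=0.5), so it has higher entropy.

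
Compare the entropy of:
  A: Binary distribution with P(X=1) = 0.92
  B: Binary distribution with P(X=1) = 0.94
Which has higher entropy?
A

For binary distributions, entropy is maximized at p=0.5 and decreases as p moves toward 0 or 1.

H(A) = H(0.92) = 0.4022 bits
H(B) = H(0.94) = 0.3274 bits

Distribution A (p=0.92) is closer to uniform (p=0.5), so it has higher entropy.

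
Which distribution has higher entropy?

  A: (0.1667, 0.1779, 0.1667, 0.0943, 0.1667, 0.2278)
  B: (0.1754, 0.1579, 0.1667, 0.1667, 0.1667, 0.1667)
B

Both distributions are close to uniform, making this a harder comparison.

H(A) = 2.5431 bits
H(B) = 2.5843 bits

The distribution closer to uniform has higher entropy.
Answer: B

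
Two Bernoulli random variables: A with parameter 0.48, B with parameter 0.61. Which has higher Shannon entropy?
A

For binary distributions, entropy is maximized at p=0.5 and decreases as p moves toward 0 or 1.

H(A) = H(0.48) = 0.9988 bits
H(B) = H(0.61) = 0.9648 bits

Distribution A (p=0.48) is closer to uniform (p=0.5), so it has higher entropy.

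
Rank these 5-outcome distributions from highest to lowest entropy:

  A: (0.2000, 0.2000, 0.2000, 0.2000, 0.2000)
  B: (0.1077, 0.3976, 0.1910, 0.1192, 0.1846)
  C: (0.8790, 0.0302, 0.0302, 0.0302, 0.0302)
A > B > C

Key insight: Entropy is maximized by uniform distributions and minimized by concentrated distributions.

- Uniform distributions have maximum entropy log₂(5) = 2.3219 bits
- The more "peaked" or concentrated a distribution, the lower its entropy

Entropies:
  H(A) = 2.3219 bits
  H(B) = 2.1471 bits
  H(C) = 0.7742 bits

Ranking: A > B > C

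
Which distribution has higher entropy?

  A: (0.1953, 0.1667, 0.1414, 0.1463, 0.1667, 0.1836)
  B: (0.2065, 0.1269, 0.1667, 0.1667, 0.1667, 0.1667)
A

Both distributions are close to uniform, making this a harder comparison.

H(A) = 2.5756 bits
H(B) = 2.5711 bits

The distribution closer to uniform has higher entropy.
Answer: A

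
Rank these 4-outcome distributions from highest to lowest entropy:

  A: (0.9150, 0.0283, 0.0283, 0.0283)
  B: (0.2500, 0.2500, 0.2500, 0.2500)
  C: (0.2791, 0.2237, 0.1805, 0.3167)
B > C > A

Key insight: Entropy is maximized by uniform distributions and minimized by concentrated distributions.

- Uniform distributions have maximum entropy log₂(4) = 2.0000 bits
- The more "peaked" or concentrated a distribution, the lower its entropy

Entropies:
  H(A) = 0.5543 bits
  H(B) = 2.0000 bits
  H(C) = 1.9683 bits

Ranking: B > C > A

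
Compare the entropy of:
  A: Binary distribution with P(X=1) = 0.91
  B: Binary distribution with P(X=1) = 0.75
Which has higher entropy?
B

For binary distributions, entropy is maximized at p=0.5 and decreases as p moves toward 0 or 1.

H(A) = H(0.91) = 0.4365 bits
H(B) = H(0.75) = 0.8113 bits

Distribution B (p=0.75) is closer to uniform (p=0.5), so it has higher entropy.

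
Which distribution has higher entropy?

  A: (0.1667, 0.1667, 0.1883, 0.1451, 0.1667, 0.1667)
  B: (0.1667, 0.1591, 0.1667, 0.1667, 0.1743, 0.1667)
B

Both distributions are close to uniform, making this a harder comparison.

H(A) = 2.5809 bits
H(B) = 2.5845 bits

The distribution closer to uniform has higher entropy.
Answer: B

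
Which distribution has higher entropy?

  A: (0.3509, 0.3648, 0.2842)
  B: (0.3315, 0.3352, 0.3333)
B

Both distributions are close to uniform, making this a harder comparison.

H(A) = 1.5767 bits
H(B) = 1.5849 bits

The distribution closer to uniform has higher entropy.
Answer: B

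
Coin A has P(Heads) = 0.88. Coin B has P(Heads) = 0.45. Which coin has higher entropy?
B

For binary distributions, entropy is maximized at p=0.5 and decreases as p moves toward 0 or 1.

H(A) = H(0.88) = 0.5294 bits
H(B) = H(0.45) = 0.9928 bits

Distribution B (p=0.45) is closer to uniform (p=0.5), so it has higher entropy.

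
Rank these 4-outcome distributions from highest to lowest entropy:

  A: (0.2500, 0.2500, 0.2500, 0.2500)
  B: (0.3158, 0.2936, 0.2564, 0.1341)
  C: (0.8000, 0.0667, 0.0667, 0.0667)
A > B > C

Key insight: Entropy is maximized by uniform distributions and minimized by concentrated distributions.

- Uniform distributions have maximum entropy log₂(4) = 2.0000 bits
- The more "peaked" or concentrated a distribution, the lower its entropy

Entropies:
  H(A) = 2.0000 bits
  H(B) = 1.9365 bits
  H(C) = 1.0389 bits

Ranking: A > B > C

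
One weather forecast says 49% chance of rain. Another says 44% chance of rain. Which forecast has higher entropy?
49% forecast

Treat each forecast as a Bernoulli distribution. Binary entropy is maximized at p=0.5 and falls off symmetrically toward 0 or 1. The 49% forecast is closer to 50%, so it is more uncertain. H(49%) ≈ 1.000 bits, H(44%) ≈ 0.990 bits.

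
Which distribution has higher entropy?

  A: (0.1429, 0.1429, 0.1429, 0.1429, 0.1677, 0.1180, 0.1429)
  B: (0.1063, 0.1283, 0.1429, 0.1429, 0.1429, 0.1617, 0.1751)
A

Both distributions are close to uniform, making this a harder comparison.

H(A) = 2.8011 bits
H(B) = 2.7922 bits

The distribution closer to uniform has higher entropy.
Answer: A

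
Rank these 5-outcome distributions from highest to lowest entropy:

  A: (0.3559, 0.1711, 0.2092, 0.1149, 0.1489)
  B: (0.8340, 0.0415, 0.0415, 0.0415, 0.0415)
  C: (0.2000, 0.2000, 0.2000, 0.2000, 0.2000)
C > A > B

Key insight: Entropy is maximized by uniform distributions and minimized by concentrated distributions.

- Uniform distributions have maximum entropy log₂(5) = 2.3219 bits
- The more "peaked" or concentrated a distribution, the lower its entropy

Entropies:
  H(A) = 2.2062 bits
  H(B) = 0.9805 bits
  H(C) = 2.3219 bits

Ranking: C > A > B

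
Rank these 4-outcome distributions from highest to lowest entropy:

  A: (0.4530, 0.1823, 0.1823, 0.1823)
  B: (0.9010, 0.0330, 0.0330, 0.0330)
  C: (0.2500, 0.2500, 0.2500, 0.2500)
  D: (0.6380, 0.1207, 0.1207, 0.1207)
C > A > D > B

Key insight: Entropy is maximized by uniform distributions and minimized by concentrated distributions.

Entropies:
  H(A) = 1.8606 bits
  H(B) = 0.6227 bits
  H(C) = 2.0000 bits
  H(D) = 1.5181 bits

Ranking: C > A > D > B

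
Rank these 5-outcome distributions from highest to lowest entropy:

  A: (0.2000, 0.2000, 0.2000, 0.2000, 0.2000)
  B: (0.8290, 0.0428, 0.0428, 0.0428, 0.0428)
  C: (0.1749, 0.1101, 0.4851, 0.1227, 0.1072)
A > C > B

Key insight: Entropy is maximized by uniform distributions and minimized by concentrated distributions.

- Uniform distributions have maximum entropy log₂(5) = 2.3219 bits
- The more "peaked" or concentrated a distribution, the lower its entropy

Entropies:
  H(A) = 2.3219 bits
  H(B) = 1.0020 bits
  H(C) = 2.0133 bits

Ranking: A > C > B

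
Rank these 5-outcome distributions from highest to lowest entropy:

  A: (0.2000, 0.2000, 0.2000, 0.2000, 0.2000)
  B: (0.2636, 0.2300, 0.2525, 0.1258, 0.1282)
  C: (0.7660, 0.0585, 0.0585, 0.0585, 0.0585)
A > B > C

Key insight: Entropy is maximized by uniform distributions and minimized by concentrated distributions.

- Uniform distributions have maximum entropy log₂(5) = 2.3219 bits
- The more "peaked" or concentrated a distribution, the lower its entropy

Entropies:
  H(A) = 2.3219 bits
  H(B) = 2.2521 bits
  H(C) = 1.2529 bits

Ranking: A > B > C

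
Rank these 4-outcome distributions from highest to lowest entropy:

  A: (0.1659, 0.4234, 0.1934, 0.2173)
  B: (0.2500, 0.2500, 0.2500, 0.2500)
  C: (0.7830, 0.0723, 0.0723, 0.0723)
B > A > C

Key insight: Entropy is maximized by uniform distributions and minimized by concentrated distributions.

- Uniform distributions have maximum entropy log₂(4) = 2.0000 bits
- The more "peaked" or concentrated a distribution, the lower its entropy

Entropies:
  H(A) = 1.8919 bits
  H(B) = 2.0000 bits
  H(C) = 1.0986 bits

Ranking: B > A > C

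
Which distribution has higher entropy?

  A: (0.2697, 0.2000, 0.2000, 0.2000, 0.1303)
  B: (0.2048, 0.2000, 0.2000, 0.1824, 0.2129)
B

Both distributions are close to uniform, making this a harder comparison.

H(A) = 2.2862 bits
H(B) = 2.3201 bits

The distribution closer to uniform has higher entropy.
Answer: B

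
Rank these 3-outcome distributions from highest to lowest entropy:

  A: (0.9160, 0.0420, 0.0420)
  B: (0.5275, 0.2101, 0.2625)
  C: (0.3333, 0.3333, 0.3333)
C > B > A

Key insight: Entropy is maximized by uniform distributions and minimized by concentrated distributions.

- Uniform distributions have maximum entropy log₂(3) = 1.5850 bits
- The more "peaked" or concentrated a distribution, the lower its entropy

Entropies:
  H(A) = 0.5001 bits
  H(B) = 1.4662 bits
  H(C) = 1.5850 bits

Ranking: C > B > A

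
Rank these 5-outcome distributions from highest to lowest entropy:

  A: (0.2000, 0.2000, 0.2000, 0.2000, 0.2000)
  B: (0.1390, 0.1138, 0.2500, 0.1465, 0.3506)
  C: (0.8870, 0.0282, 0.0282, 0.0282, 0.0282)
A > B > C

Key insight: Entropy is maximized by uniform distributions and minimized by concentrated distributions.

- Uniform distributions have maximum entropy log₂(5) = 2.3219 bits
- The more "peaked" or concentrated a distribution, the lower its entropy

Entropies:
  H(A) = 2.3219 bits
  H(B) = 2.1888 bits
  H(C) = 0.7349 bits

Ranking: A > B > C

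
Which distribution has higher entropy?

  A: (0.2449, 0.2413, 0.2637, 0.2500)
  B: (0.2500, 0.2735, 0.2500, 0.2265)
A

Both distributions are close to uniform, making this a harder comparison.

H(A) = 1.9992 bits
H(B) = 1.9968 bits

The distribution closer to uniform has higher entropy.
Answer: A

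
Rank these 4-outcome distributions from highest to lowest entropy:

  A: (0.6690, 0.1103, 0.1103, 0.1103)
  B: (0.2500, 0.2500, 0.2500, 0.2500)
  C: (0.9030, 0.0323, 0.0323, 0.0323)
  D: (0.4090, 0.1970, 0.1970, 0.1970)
B > D > A > C

Key insight: Entropy is maximized by uniform distributions and minimized by concentrated distributions.

Entropies:
  H(A) = 1.4406 bits
  H(B) = 2.0000 bits
  H(C) = 0.6132 bits
  H(D) = 1.9127 bits

Ranking: B > D > A > C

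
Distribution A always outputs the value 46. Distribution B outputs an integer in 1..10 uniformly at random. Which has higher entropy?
B

A is deterministic, so H(A) = 0. B is uniform over 10 outcomes, so H(B) = log₂(10) = 3.322 bits. Any distribution with genuine randomness has higher entropy than a deterministic one.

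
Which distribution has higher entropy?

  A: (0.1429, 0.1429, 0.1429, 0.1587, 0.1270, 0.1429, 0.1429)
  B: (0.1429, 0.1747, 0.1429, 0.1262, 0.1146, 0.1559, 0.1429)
A

Both distributions are close to uniform, making this a harder comparison.

H(A) = 2.8048 bits
H(B) = 2.7960 bits

The distribution closer to uniform has higher entropy.
Answer: A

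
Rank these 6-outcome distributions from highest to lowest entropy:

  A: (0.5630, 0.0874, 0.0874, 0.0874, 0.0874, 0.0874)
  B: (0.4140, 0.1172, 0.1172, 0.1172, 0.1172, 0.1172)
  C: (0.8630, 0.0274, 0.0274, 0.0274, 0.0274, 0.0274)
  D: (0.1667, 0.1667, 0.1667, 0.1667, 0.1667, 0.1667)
D > B > A > C

Key insight: Entropy is maximized by uniform distributions and minimized by concentrated distributions.

Entropies:
  H(A) = 2.0032 bits
  H(B) = 2.3392 bits
  H(C) = 0.8944 bits
  H(D) = 2.5850 bits

Ranking: D > B > A > C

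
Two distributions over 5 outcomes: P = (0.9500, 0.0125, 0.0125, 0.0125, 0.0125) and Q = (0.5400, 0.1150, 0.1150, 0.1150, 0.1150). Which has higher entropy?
Q

P is highly concentrated on one outcome (95%), making it nearly deterministic. Q spreads its mass more evenly (max 54%). The more spread-out distribution has higher entropy: H(P) ≈ 0.386 bits, H(Q) ≈ 1.915 bits.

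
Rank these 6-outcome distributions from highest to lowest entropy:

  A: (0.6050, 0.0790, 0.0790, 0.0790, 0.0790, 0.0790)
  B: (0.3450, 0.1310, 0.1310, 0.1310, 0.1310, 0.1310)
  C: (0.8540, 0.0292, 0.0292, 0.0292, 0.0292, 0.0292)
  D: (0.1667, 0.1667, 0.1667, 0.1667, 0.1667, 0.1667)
D > B > A > C

Key insight: Entropy is maximized by uniform distributions and minimized by concentrated distributions.

Entropies:
  H(A) = 1.8851 bits
  H(B) = 2.4504 bits
  H(C) = 0.9387 bits
  H(D) = 2.5850 bits

Ranking: D > B > A > C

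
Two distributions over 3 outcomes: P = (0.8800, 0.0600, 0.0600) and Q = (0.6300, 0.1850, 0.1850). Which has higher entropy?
Q

P is highly concentrated on one outcome (88%), making it nearly deterministic. Q spreads its mass more evenly (max 63%). The more spread-out distribution has higher entropy: H(P) ≈ 0.649 bits, H(Q) ≈ 1.321 bits.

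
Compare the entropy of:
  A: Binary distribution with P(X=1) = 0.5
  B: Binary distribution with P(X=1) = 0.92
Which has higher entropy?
A

For binary distributions, entropy is maximized at p=0.5 and decreases as p moves toward 0 or 1.

H(A) = H(0.5) = 1.0000 bits
H(B) = H(0.92) = 0.4022 bits

Distribution A (p=0.5) is closer to uniform (p=0.5), so it has higher entropy.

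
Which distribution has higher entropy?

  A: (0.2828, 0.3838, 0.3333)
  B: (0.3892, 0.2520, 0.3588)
A

Both distributions are close to uniform, making this a harder comparison.

H(A) = 1.5739 bits
H(B) = 1.5616 bits

The distribution closer to uniform has higher entropy.
Answer: A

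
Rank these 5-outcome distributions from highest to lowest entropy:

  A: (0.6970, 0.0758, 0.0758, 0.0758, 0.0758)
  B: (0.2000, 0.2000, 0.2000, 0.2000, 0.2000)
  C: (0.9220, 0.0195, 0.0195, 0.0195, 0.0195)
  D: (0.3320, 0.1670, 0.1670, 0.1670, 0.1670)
B > D > A > C

Key insight: Entropy is maximized by uniform distributions and minimized by concentrated distributions.

Entropies:
  H(A) = 1.4909 bits
  H(B) = 2.3219 bits
  H(C) = 0.5511 bits
  H(D) = 2.2530 bits

Ranking: B > D > A > C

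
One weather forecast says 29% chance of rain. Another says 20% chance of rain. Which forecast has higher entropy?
29% forecast

Treat each forecast as a Bernoulli distribution. Binary entropy is maximized at p=0.5 and falls off symmetrically toward 0 or 1. The 29% forecast is closer to 50%, so it is more uncertain. H(29%) ≈ 0.869 bits, H(20%) ≈ 0.722 bits.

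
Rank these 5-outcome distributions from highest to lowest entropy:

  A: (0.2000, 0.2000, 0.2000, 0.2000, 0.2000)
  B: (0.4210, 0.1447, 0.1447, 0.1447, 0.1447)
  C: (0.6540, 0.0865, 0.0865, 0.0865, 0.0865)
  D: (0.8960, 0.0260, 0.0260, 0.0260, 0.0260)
A > B > C > D

Key insight: Entropy is maximized by uniform distributions and minimized by concentrated distributions.

Entropies:
  H(A) = 2.3219 bits
  H(B) = 2.1399 bits
  H(C) = 1.6224 bits
  H(D) = 0.6895 bits

Ranking: A > B > C > D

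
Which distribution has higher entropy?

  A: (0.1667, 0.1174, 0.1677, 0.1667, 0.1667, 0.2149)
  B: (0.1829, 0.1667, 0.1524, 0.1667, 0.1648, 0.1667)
B

Both distributions are close to uniform, making this a harder comparison.

H(A) = 2.5640 bits
H(B) = 2.5829 bits

The distribution closer to uniform has higher entropy.
Answer: B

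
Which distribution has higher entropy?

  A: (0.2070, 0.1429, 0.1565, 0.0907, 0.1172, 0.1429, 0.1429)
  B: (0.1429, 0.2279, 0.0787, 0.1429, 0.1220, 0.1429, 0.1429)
A

Both distributions are close to uniform, making this a harder comparison.

H(A) = 2.7689 bits
H(B) = 2.7494 bits

The distribution closer to uniform has higher entropy.
Answer: A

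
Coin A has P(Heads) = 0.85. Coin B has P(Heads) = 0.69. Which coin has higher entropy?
B

For binary distributions, entropy is maximized at p=0.5 and decreases as p moves toward 0 or 1.

H(A) = H(0.85) = 0.6098 bits
H(B) = H(0.69) = 0.8932 bits

Distribution B (p=0.69) is closer to uniform (p=0.5), so it has higher entropy.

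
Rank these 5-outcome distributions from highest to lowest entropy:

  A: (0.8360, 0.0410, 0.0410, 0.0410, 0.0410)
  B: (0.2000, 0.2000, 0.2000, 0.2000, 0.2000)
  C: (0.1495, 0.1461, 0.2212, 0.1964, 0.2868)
B > C > A

Key insight: Entropy is maximized by uniform distributions and minimized by concentrated distributions.

- Uniform distributions have maximum entropy log₂(5) = 2.3219 bits
- The more "peaked" or concentrated a distribution, the lower its entropy

Entropies:
  H(A) = 0.9718 bits
  H(B) = 2.3219 bits
  H(C) = 2.2747 bits

Ranking: B > C > A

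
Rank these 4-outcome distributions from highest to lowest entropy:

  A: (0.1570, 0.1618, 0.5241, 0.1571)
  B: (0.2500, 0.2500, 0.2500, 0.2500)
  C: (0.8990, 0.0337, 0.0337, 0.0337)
B > A > C

Key insight: Entropy is maximized by uniform distributions and minimized by concentrated distributions.

- Uniform distributions have maximum entropy log₂(4) = 2.0000 bits
- The more "peaked" or concentrated a distribution, the lower its entropy

Entropies:
  H(A) = 1.7525 bits
  H(B) = 2.0000 bits
  H(C) = 0.6322 bits

Ranking: B > A > C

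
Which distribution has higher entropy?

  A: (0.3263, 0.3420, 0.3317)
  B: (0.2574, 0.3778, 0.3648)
A

Both distributions are close to uniform, making this a harder comparison.

H(A) = 1.5847 bits
H(B) = 1.5652 bits

The distribution closer to uniform has higher entropy.
Answer: A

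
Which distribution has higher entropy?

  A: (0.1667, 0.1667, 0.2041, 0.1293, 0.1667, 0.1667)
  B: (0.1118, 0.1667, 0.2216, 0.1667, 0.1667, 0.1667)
A

Both distributions are close to uniform, making this a harder comparison.

H(A) = 2.5728 bits
H(B) = 2.5584 bits

The distribution closer to uniform has higher entropy.
Answer: A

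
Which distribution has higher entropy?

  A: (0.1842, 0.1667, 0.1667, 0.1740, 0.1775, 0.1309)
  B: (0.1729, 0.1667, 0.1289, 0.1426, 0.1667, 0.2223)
A

Both distributions are close to uniform, making this a harder comparison.

H(A) = 2.5770 bits
H(B) = 2.5634 bits

The distribution closer to uniform has higher entropy.
Answer: A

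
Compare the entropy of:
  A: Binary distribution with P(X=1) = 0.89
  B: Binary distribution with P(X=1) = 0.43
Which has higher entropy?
B

For binary distributions, entropy is maximized at p=0.5 and decreases as p moves toward 0 or 1.

H(A) = H(0.89) = 0.4999 bits
H(B) = H(0.43) = 0.9858 bits

Distribution B (p=0.43) is closer to uniform (p=0.5), so it has higher entropy.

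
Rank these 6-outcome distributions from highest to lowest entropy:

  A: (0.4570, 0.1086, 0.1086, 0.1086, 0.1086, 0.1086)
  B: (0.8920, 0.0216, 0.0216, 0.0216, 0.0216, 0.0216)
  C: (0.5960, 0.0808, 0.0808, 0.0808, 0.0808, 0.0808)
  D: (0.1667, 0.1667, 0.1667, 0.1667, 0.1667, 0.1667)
D > A > C > B

Key insight: Entropy is maximized by uniform distributions and minimized by concentrated distributions.

Entropies:
  H(A) = 2.2555 bits
  H(B) = 0.7446 bits
  H(C) = 1.9113 bits
  H(D) = 2.5850 bits

Ranking: D > A > C > B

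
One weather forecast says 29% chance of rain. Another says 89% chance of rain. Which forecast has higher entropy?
29% forecast

Treat each forecast as a Bernoulli distribution. Binary entropy is maximized at p=0.5 and falls off symmetrically toward 0 or 1. The 29% forecast is closer to 50%, so it is more uncertain. H(29%) ≈ 0.869 bits, H(89%) ≈ 0.500 bits.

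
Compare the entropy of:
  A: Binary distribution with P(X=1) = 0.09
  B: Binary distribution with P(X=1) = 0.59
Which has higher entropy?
B

For binary distributions, entropy is maximized at p=0.5 and decreases as p moves toward 0 or 1.

H(A) = H(0.09) = 0.4365 bits
H(B) = H(0.59) = 0.9765 bits

Distribution B (p=0.59) is closer to uniform (p=0.5), so it has higher entropy.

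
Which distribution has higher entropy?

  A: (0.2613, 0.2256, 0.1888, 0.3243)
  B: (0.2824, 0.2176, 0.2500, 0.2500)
B

Both distributions are close to uniform, making this a harder comparison.

H(A) = 1.9715 bits
H(B) = 1.9939 bits

The distribution closer to uniform has higher entropy.
Answer: B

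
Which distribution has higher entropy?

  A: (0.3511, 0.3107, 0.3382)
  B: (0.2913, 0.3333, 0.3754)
A

Both distributions are close to uniform, making this a harder comparison.

H(A) = 1.5831 bits
H(B) = 1.5773 bits

The distribution closer to uniform has higher entropy.
Answer: A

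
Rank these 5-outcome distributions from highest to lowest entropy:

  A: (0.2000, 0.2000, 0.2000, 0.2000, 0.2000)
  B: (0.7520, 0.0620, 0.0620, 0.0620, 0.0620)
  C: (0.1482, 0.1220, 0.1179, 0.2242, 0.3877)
A > C > B

Key insight: Entropy is maximized by uniform distributions and minimized by concentrated distributions.

- Uniform distributions have maximum entropy log₂(5) = 2.3219 bits
- The more "peaked" or concentrated a distribution, the lower its entropy

Entropies:
  H(A) = 2.3219 bits
  H(B) = 1.3041 bits
  H(C) = 2.1557 bits

Ranking: A > C > B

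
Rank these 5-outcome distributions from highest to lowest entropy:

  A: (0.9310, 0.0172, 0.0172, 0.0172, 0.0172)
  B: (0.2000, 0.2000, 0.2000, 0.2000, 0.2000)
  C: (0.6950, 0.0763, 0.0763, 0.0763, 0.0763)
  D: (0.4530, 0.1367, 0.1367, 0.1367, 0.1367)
B > D > C > A

Key insight: Entropy is maximized by uniform distributions and minimized by concentrated distributions.

Entropies:
  H(A) = 0.5002 bits
  H(B) = 2.3219 bits
  H(C) = 1.4973 bits
  H(D) = 2.0876 bits

Ranking: B > D > C > A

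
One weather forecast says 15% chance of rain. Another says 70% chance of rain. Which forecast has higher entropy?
70% forecast

Treat each forecast as a Bernoulli distribution. Binary entropy is maximized at p=0.5 and falls off symmetrically toward 0 or 1. The 70% forecast is closer to 50%, so it is more uncertain. H(15%) ≈ 0.610 bits, H(70%) ≈ 0.881 bits.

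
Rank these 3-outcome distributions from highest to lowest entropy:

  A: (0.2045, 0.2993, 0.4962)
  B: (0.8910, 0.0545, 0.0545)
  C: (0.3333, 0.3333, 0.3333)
C > A > B

Key insight: Entropy is maximized by uniform distributions and minimized by concentrated distributions.

- Uniform distributions have maximum entropy log₂(3) = 1.5850 bits
- The more "peaked" or concentrated a distribution, the lower its entropy

Entropies:
  H(A) = 1.4909 bits
  H(B) = 0.6059 bits
  H(C) = 1.5850 bits

Ranking: C > A > B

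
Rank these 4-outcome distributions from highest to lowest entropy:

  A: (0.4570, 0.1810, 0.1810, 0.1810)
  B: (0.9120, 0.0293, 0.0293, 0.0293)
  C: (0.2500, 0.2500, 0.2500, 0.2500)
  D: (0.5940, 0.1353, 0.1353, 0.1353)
C > A > D > B

Key insight: Entropy is maximized by uniform distributions and minimized by concentrated distributions.

Entropies:
  H(A) = 1.8553 bits
  H(B) = 0.5692 bits
  H(C) = 2.0000 bits
  H(D) = 1.6178 bits

Ranking: C > A > D > B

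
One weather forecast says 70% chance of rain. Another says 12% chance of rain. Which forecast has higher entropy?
70% forecast

Treat each forecast as a Bernoulli distribution. Binary entropy is maximized at p=0.5 and falls off symmetrically toward 0 or 1. The 70% forecast is closer to 50%, so it is more uncertain. H(70%) ≈ 0.881 bits, H(12%) ≈ 0.529 bits.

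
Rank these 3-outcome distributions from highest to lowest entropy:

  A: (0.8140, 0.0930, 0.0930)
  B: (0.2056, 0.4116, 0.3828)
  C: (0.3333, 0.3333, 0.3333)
C > B > A

Key insight: Entropy is maximized by uniform distributions and minimized by concentrated distributions.

- Uniform distributions have maximum entropy log₂(3) = 1.5850 bits
- The more "peaked" or concentrated a distribution, the lower its entropy

Entropies:
  H(A) = 0.8790 bits
  H(B) = 1.5266 bits
  H(C) = 1.5850 bits

Ranking: C > B > A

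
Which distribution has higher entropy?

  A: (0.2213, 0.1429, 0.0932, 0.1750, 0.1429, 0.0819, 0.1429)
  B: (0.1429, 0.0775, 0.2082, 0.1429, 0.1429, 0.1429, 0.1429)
B

Both distributions are close to uniform, making this a harder comparison.

H(A) = 2.7395 bits
H(B) = 2.7626 bits

The distribution closer to uniform has higher entropy.
Answer: B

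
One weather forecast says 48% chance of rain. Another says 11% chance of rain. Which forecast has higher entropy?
48% forecast

Treat each forecast as a Bernoulli distribution. Binary entropy is maximized at p=0.5 and falls off symmetrically toward 0 or 1. The 48% forecast is closer to 50%, so it is more uncertain. H(48%) ≈ 0.999 bits, H(11%) ≈ 0.500 bits.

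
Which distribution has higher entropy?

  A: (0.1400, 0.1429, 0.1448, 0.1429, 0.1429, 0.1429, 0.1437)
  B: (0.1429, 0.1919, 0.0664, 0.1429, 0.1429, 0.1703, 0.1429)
A

Both distributions are close to uniform, making this a harder comparison.

H(A) = 2.8073 bits
H(B) = 2.7559 bits

The distribution closer to uniform has higher entropy.
Answer: A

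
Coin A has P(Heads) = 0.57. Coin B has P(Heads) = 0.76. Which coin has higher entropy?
A

For binary distributions, entropy is maximized at p=0.5 and decreases as p moves toward 0 or 1.

H(A) = H(0.57) = 0.9858 bits
H(B) = H(0.76) = 0.7950 bits

Distribution A (p=0.57) is closer to uniform (p=0.5), so it has higher entropy.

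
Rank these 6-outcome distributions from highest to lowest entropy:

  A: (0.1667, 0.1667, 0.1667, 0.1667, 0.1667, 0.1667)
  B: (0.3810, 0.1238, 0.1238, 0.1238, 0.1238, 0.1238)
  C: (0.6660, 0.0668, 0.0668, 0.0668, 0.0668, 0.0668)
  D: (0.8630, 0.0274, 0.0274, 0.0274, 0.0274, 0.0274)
A > B > C > D

Key insight: Entropy is maximized by uniform distributions and minimized by concentrated distributions.

Entropies:
  H(A) = 2.5850 bits
  H(B) = 2.3960 bits
  H(C) = 1.6945 bits
  H(D) = 0.8944 bits

Ranking: A > B > C > D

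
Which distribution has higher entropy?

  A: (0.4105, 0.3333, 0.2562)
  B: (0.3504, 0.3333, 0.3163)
B

Both distributions are close to uniform, making this a harder comparison.

H(A) = 1.5590 bits
H(B) = 1.5837 bits

The distribution closer to uniform has higher entropy.
Answer: B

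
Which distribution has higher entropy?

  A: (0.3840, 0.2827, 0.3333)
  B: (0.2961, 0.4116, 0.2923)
A

Both distributions are close to uniform, making this a harder comparison.

H(A) = 1.5738 bits
H(B) = 1.5657 bits

The distribution closer to uniform has higher entropy.
Answer: A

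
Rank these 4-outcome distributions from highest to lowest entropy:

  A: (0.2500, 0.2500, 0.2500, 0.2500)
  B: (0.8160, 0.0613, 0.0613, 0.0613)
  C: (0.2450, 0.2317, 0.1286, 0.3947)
A > C > B

Key insight: Entropy is maximized by uniform distributions and minimized by concentrated distributions.

- Uniform distributions have maximum entropy log₂(4) = 2.0000 bits
- The more "peaked" or concentrated a distribution, the lower its entropy

Entropies:
  H(A) = 2.0000 bits
  H(B) = 0.9804 bits
  H(C) = 1.8958 bits

Ranking: A > C > B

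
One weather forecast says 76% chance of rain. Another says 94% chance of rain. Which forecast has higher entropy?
76% forecast

Treat each forecast as a Bernoulli distribution. Binary entropy is maximized at p=0.5 and falls off symmetrically toward 0 or 1. The 76% forecast is closer to 50%, so it is more uncertain. H(76%) ≈ 0.795 bits, H(94%) ≈ 0.327 bits.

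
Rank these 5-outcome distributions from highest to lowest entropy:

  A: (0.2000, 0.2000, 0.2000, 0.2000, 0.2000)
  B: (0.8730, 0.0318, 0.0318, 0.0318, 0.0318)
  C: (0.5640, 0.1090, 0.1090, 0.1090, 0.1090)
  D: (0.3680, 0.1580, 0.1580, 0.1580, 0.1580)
A > D > C > B

Key insight: Entropy is maximized by uniform distributions and minimized by concentrated distributions.

Entropies:
  H(A) = 2.3219 bits
  H(B) = 0.8032 bits
  H(C) = 1.8601 bits
  H(D) = 2.2131 bits

Ranking: A > D > C > B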